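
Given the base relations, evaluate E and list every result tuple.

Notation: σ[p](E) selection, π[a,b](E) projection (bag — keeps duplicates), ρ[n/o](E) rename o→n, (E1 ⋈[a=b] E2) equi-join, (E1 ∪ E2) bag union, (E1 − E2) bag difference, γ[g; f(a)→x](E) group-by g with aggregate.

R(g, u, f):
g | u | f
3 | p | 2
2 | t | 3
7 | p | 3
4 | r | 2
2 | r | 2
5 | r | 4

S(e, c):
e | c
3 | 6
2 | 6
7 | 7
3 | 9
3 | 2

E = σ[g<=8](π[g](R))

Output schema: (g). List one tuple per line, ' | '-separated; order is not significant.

Stepwise |·|:
  R → 6
  π[g](R) → 6
  σ[g<=8](π[g](R)) → 6

== RESULT ==
g
2
2
3
4
5
7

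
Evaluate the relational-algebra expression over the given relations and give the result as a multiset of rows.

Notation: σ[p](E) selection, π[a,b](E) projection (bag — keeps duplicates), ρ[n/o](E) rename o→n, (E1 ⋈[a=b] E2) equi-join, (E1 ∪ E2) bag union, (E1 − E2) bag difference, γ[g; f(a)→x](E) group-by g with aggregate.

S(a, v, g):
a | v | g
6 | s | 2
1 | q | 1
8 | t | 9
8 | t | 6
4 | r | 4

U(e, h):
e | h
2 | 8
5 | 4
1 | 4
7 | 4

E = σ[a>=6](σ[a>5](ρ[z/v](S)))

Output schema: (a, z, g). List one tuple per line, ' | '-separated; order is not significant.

Stepwise |·|:
  S → 5
  ρ[z/v](S) → 5
  σ[a>5](ρ[z/v](S)) → 3
  σ[a>=6](σ[a>5](ρ[z/v](S))) → 3

== RESULT ==
a | z | g
6 | s | 2
8 | t | 6
8 | t | 9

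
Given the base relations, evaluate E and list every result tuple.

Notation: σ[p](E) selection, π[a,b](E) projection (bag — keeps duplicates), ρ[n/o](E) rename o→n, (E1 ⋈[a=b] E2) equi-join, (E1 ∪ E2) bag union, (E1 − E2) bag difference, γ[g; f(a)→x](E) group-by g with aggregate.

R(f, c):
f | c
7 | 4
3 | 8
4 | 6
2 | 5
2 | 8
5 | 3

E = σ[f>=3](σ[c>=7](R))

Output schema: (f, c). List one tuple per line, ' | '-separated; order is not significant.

Per-node cardinality:
  R → 6
  σ[c>=7](R) → 2
  σ[f>=3](σ[c>=7](R)) → 1

== RESULT ==
f | c
3 | 8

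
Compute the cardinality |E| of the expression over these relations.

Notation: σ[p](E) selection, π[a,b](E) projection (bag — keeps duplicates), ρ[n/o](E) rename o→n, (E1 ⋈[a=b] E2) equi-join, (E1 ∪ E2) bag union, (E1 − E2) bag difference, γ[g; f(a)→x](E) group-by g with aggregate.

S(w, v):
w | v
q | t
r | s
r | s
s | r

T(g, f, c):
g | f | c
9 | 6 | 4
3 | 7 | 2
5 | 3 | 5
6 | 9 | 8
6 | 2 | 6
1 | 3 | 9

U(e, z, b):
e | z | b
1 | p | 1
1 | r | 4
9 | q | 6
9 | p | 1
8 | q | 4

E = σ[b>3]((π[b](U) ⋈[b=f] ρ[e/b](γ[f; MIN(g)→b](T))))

Per-node cardinality:
  U → 5
  π[b](U) → 5
  T → 6
  γ[f; MIN(g)→b](T) → 5
  ρ[e/b](γ[f; MIN(g)→b](T)) → 5
  (π[b](U) ⋈[b=f] ρ[e/b](γ[f; MIN(g)→b](T))) → 1
  σ[b>3]((π[b](U) ⋈[b=f] ρ[e/b](γ[f; MIN(g)→b](T)))) → 1

|E| = 1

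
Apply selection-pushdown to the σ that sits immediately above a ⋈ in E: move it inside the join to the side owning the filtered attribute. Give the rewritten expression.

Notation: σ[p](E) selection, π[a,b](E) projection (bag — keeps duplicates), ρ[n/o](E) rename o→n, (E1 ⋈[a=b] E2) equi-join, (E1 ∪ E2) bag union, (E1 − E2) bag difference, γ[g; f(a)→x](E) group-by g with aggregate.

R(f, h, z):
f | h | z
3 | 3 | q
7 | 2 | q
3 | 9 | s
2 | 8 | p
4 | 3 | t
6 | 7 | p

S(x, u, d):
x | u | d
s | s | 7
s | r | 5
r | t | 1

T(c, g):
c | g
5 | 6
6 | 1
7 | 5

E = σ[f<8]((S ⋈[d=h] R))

σ filters on f, owned by the right side.
E' = (S ⋈[d=h] σ[f<8](R))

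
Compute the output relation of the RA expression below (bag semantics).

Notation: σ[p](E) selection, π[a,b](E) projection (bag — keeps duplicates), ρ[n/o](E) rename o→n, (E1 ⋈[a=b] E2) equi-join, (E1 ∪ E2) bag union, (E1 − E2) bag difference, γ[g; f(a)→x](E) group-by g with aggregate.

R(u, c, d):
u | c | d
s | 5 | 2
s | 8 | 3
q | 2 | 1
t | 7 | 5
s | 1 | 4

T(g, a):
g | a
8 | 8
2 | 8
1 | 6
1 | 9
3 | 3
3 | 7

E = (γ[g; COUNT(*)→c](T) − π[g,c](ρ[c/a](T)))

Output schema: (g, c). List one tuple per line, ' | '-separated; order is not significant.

Row counts bottom-up:
  T → 6
  γ[g; COUNT(*)→c](T) → 4
  T → 6
  ρ[c/a](T) → 6
  π[g,c](ρ[c/a](T)) → 6
  (γ[g; COUNT(*)→c](T) − π[g,c](ρ[c/a](T))) → 4

== RESULT ==
g | c
1 | 2
2 | 1
3 | 2
8 | 1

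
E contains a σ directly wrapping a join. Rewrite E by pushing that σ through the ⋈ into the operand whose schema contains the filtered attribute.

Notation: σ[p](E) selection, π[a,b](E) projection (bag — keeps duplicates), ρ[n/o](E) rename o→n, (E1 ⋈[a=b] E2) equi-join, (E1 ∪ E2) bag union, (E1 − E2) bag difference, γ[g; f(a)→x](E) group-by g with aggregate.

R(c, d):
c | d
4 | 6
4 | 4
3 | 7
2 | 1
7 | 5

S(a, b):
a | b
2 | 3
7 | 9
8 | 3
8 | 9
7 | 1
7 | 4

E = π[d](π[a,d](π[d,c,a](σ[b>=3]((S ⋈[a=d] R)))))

σ filters on b, owned by the left side.
E' = π[d](π[a,d](π[d,c,a]((σ[b>=3](S) ⋈[a=d] R))))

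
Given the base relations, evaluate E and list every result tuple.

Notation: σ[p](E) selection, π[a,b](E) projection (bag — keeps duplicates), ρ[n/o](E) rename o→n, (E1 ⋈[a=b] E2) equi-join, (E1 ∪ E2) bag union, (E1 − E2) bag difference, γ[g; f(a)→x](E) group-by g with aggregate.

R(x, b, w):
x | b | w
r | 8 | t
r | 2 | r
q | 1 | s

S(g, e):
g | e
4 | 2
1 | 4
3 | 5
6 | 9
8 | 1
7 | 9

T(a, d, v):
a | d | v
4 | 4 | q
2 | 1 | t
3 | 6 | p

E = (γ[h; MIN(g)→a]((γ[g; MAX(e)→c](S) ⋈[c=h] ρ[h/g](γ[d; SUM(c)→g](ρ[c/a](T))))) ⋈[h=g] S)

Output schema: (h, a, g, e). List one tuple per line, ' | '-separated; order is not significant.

Per-node cardinality:
  S → 6
  γ[g; MAX(e)→c](S) → 6
  T → 3
  ρ[c/a](T) → 3
  γ[d; SUM(c)→g](ρ[c/a](T)) → 3
  ρ[h/g](γ[d; SUM(c)→g](ρ[c/a](T))) → 3
  (γ[g; MAX(e)→c](S) ⋈[c=h] ρ[h/g](γ[d; SUM(c)→g](ρ[c/a](T)))) → 2
  γ[h; MIN(g)→a]((γ[g; MAX(e)→c](S) ⋈[c=h] ρ[h/g](γ[d; SUM(c)→g](ρ[c/a](T))))) → 2
  S → 6
  (γ[h; MIN(g)→a]((γ[g; MAX(e)→c](S) ⋈[c=h] ρ[h/g](γ[d; SUM(c)→g](ρ[c/a](T))))) ⋈[h=g] S) → 1

== RESULT ==
h | a | g | e
4 | 1 | 4 | 2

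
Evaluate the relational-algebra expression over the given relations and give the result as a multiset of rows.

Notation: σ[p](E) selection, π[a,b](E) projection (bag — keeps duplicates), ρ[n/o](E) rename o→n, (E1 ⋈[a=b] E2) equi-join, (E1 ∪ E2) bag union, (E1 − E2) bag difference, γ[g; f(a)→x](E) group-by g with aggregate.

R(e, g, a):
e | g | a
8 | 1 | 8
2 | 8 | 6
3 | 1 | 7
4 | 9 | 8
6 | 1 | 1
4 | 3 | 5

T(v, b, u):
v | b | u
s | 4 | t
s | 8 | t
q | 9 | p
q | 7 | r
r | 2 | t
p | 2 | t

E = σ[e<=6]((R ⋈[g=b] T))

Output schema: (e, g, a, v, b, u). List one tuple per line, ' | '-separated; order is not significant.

Subexpression sizes:
  R → 6
  T → 6
  (R ⋈[g=b] T) → 2
  σ[e<=6]((R ⋈[g=b] T)) → 2

== RESULT ==
e | g | a | v | b | u
2 | 8 | 6 | s | 8 | t
4 | 9 | 8 | q | 9 | p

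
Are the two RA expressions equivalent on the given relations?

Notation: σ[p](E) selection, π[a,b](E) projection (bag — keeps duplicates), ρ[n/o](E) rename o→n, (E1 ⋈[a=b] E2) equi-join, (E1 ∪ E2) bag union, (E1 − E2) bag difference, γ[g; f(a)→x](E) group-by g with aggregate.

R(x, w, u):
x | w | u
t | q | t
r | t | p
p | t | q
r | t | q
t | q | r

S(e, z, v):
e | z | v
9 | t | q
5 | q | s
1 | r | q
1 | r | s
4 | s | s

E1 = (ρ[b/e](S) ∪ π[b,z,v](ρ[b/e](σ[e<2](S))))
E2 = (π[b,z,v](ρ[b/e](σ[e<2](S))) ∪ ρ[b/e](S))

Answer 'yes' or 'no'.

E1 row counts bottom-up:
  S → 5
  ρ[b/e](S) → 5
  S → 5
  σ[e<2](S) → 2
  ρ[b/e](σ[e<2](S)) → 2
  π[b,z,v](ρ[b/e](σ[e<2](S))) → 2
  (ρ[b/e](S) ∪ π[b,z,v](ρ[b/e](σ[e<2](S)))) → 7
E2 row counts bottom-up:
  S → 5
  σ[e<2](S) → 2
  ρ[b/e](σ[e<2](S)) → 2
  π[b,z,v](ρ[b/e](σ[e<2](S))) → 2
  S → 5
  ρ[b/e](S) → 5
  (π[b,z,v](ρ[b/e](σ[e<2](S))) ∪ ρ[b/e](S)) → 7

E1 and E2 produce the same multiset:
b | z | v
1 | r | q
1 | r | q
1 | r | s
1 | r | s
4 | s | s
5 | q | s
9 | t | q

yes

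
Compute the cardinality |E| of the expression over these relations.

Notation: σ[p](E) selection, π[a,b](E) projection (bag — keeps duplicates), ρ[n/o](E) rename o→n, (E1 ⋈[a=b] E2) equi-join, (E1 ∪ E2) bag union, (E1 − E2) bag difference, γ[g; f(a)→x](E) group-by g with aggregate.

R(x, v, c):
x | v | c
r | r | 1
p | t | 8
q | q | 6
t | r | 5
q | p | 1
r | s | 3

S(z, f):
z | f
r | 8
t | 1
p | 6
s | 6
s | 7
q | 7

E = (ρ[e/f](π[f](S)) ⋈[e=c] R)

Per-node cardinality:
  S → 6
  π[f](S) → 6
  ρ[e/f](π[f](S)) → 6
  R → 6
  (ρ[e/f](π[f](S)) ⋈[e=c] R) → 5

|E| = 5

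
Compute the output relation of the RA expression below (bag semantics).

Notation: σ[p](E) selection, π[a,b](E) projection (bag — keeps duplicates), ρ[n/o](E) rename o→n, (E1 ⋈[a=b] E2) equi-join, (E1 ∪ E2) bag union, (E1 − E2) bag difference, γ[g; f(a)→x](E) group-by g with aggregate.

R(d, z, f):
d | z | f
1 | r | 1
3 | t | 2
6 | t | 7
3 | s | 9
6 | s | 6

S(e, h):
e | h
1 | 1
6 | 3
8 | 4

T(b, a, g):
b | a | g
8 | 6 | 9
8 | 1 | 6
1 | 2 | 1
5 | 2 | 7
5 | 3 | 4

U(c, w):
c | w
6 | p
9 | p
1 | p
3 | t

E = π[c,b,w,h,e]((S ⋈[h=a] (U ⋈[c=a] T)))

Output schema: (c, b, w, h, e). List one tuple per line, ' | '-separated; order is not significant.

Subexpression sizes:
  S → 3
  U → 4
  T → 5
  (U ⋈[c=a] T) → 3
  (S ⋈[h=a] (U ⋈[c=a] T)) → 2
  π[c,b,w,h,e]((S ⋈[h=a] (U ⋈[c=a] T))) → 2

== RESULT ==
c | b | w | h | e
1 | 8 | p | 1 | 1
3 | 5 | t | 3 | 6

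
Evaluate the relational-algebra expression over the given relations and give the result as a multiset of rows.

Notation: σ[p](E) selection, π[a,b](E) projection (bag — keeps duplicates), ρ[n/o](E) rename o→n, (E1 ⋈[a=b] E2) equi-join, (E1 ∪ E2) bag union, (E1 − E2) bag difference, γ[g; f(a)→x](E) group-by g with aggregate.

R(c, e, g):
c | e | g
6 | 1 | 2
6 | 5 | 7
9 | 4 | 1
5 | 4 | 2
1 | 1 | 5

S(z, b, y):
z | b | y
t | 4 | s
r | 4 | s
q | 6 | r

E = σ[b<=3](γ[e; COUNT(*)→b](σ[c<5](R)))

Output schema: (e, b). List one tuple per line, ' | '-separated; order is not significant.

Stepwise |·|:
  R → 5
  σ[c<5](R) → 1
  γ[e; COUNT(*)→b](σ[c<5](R)) → 1
  σ[b<=3](γ[e; COUNT(*)→b](σ[c<5](R))) → 1

== RESULT ==
e | b
1 | 1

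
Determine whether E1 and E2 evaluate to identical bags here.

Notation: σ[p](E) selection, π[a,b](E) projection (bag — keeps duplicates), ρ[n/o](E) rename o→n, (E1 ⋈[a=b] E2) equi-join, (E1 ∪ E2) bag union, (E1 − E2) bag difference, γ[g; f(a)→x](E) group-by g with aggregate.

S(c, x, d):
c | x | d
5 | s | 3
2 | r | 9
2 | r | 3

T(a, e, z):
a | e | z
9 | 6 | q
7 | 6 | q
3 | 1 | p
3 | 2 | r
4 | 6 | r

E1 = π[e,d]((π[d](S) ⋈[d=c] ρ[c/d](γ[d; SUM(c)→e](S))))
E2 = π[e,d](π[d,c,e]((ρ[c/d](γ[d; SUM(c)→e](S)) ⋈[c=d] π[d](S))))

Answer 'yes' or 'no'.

E1 row counts bottom-up:
  S → 3
  π[d](S) → 3
  S → 3
  γ[d; SUM(c)→e](S) → 2
  ρ[c/d](γ[d; SUM(c)→e](S)) → 2
  (π[d](S) ⋈[d=c] ρ[c/d](γ[d; SUM(c)→e](S))) → 3
  π[e,d]((π[d](S) ⋈[d=c] ρ[c/d](γ[d; SUM(c)→e](S)))) → 3
E2 row counts bottom-up:
  S → 3
  γ[d; SUM(c)→e](S) → 2
  ρ[c/d](γ[d; SUM(c)→e](S)) → 2
  S → 3
  π[d](S) → 3
  (ρ[c/d](γ[d; SUM(c)→e](S)) ⋈[c=d] π[d](S)) → 3
  π[d,c,e]((ρ[c/d](γ[d; SUM(c)→e](S)) ⋈[c=d] π[d](S))) → 3
  π[e,d](π[d,c,e]((ρ[c/d](γ[d; SUM(c)→e](S)) ⋈[c=d] π[d](S)))) → 3

E1 and E2 produce the same multiset:
e | d
2 | 9
7 | 3
7 | 3

yes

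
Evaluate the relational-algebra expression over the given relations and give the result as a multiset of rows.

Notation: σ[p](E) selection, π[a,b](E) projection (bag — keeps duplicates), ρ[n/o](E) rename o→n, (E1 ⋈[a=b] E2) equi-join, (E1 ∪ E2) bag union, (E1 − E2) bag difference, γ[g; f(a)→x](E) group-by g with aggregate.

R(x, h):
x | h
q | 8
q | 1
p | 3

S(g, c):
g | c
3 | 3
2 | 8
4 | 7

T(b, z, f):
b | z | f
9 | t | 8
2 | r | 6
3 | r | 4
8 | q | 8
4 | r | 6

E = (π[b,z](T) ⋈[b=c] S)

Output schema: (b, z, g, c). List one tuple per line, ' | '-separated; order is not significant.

Stepwise |·|:
  T → 5
  π[b,z](T) → 5
  S → 3
  (π[b,z](T) ⋈[b=c] S) → 2

== RESULT ==
b | z | g | c
3 | r | 3 | 3
8 | q | 2 | 8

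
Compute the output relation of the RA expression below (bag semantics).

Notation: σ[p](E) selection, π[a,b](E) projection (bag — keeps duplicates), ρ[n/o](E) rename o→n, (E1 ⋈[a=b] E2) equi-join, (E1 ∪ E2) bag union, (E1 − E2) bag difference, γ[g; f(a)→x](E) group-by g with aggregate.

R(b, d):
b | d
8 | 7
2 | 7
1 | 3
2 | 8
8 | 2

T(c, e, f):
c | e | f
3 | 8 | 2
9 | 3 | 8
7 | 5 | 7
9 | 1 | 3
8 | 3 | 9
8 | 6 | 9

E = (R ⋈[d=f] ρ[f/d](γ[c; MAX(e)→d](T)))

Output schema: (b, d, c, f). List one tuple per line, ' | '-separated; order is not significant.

Per-node cardinality:
  R → 5
  T → 6
  γ[c; MAX(e)→d](T) → 4
  ρ[f/d](γ[c; MAX(e)→d](T)) → 4
  (R ⋈[d=f] ρ[f/d](γ[c; MAX(e)→d](T))) → 2

== RESULT ==
b | d | c | f
1 | 3 | 9 | 3
2 | 8 | 3 | 8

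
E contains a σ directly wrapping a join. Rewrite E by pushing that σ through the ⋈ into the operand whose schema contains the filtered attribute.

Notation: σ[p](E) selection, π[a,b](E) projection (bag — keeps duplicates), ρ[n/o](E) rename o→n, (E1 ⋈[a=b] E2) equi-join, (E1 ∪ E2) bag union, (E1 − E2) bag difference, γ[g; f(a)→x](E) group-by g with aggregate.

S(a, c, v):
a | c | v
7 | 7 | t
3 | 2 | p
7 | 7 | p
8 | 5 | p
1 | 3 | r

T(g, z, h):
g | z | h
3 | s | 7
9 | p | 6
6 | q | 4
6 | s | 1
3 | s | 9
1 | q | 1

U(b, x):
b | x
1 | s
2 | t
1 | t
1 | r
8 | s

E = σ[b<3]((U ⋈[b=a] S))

σ filters on b, owned by the left side.
E' = (σ[b<3](U) ⋈[b=a] S)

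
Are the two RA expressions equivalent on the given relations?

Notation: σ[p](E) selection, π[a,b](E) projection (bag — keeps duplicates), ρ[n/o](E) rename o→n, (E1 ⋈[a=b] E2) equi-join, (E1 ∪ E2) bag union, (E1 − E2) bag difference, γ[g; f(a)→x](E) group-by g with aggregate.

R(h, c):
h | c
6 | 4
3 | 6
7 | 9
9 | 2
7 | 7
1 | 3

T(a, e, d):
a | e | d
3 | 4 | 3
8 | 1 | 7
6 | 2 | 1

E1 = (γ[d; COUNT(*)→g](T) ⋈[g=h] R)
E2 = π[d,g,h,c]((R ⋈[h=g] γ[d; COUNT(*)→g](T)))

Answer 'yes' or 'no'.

E1 subexpression sizes:
  T → 3
  γ[d; COUNT(*)→g](T) → 3
  R → 6
  (γ[d; COUNT(*)→g](T) ⋈[g=h] R) → 3
E2 subexpression sizes:
  R → 6
  T → 3
  γ[d; COUNT(*)→g](T) → 3
  (R ⋈[h=g] γ[d; COUNT(*)→g](T)) → 3
  π[d,g,h,c]((R ⋈[h=g] γ[d; COUNT(*)→g](T))) → 3

E1 and E2 produce the same multiset:
d | g | h | c
1 | 1 | 1 | 3
3 | 1 | 1 | 3
7 | 1 | 1 | 3

yes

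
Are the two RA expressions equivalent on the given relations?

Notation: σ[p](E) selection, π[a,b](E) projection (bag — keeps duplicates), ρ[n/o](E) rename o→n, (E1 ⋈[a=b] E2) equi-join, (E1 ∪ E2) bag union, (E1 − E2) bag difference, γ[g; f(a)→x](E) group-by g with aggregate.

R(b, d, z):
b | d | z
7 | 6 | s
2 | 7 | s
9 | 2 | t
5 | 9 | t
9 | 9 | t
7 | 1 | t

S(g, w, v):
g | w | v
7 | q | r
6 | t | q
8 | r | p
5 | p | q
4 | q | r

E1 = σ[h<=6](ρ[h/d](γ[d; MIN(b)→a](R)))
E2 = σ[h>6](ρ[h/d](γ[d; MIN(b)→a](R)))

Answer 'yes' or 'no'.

E1 subexpression sizes:
  R → 6
  γ[d; MIN(b)→a](R) → 5
  ρ[h/d](γ[d; MIN(b)→a](R)) → 5
  σ[h<=6](ρ[h/d](γ[d; MIN(b)→a](R))) → 3
E2 subexpression sizes:
  R → 6
  γ[d; MIN(b)→a](R) → 5
  ρ[h/d](γ[d; MIN(b)→a](R)) → 5
  σ[h>6](ρ[h/d](γ[d; MIN(b)→a](R))) → 2

E1 result:
h | a
1 | 7
2 | 9
6 | 7
E2 result:
h | a
7 | 2
9 | 5
Witness: (2, 9) appears 1× in E1 but 0× in E2.

no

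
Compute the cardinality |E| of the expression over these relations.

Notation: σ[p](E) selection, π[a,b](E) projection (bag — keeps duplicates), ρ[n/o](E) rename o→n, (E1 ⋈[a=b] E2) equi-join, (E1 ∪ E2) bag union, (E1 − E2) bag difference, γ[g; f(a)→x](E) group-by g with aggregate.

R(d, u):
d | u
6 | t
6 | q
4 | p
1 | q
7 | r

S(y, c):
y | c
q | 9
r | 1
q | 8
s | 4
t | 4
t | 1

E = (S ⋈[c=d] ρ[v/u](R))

Row counts bottom-up:
  S → 6
  R → 5
  ρ[v/u](R) → 5
  (S ⋈[c=d] ρ[v/u](R)) → 4

|E| = 4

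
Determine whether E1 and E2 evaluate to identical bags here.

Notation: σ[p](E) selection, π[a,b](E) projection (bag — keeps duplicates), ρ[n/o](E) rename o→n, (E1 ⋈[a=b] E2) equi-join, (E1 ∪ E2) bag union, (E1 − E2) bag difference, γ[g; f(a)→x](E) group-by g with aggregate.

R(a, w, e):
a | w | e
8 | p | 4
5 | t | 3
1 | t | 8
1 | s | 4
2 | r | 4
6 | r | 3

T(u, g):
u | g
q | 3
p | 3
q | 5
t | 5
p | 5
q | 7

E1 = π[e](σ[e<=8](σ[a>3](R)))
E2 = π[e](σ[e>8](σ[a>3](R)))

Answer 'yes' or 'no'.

E1 stepwise |·|:
  R → 6
  σ[a>3](R) → 3
  σ[e<=8](σ[a>3](R)) → 3
  π[e](σ[e<=8](σ[a>3](R))) → 3
E2 stepwise |·|:
  R → 6
  σ[a>3](R) → 3
  σ[e>8](σ[a>3](R)) → 0
  π[e](σ[e>8](σ[a>3](R))) → 0

E1 result:
e
3
3
4
E2 result:
e
(0 rows)
Witness: (3,) appears 2× in E1 but 0× in E2.

no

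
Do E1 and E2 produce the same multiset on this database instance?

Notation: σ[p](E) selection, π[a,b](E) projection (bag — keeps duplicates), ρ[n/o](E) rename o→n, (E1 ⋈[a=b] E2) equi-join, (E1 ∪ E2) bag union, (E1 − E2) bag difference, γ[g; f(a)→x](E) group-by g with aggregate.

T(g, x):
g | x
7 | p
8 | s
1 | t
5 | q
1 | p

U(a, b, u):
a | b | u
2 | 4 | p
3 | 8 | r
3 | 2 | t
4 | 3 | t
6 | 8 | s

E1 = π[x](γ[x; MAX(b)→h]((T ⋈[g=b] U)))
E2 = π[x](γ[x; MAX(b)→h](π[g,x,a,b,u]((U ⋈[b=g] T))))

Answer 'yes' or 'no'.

E1 subexpression sizes:
  T → 5
  U → 5
  (T ⋈[g=b] U) → 2
  γ[x; MAX(b)→h]((T ⋈[g=b] U)) → 1
  π[x](γ[x; MAX(b)→h]((T ⋈[g=b] U))) → 1
E2 subexpression sizes:
  U → 5
  T → 5
  (U ⋈[b=g] T) → 2
  π[g,x,a,b,u]((U ⋈[b=g] T)) → 2
  γ[x; MAX(b)→h](π[g,x,a,b,u]((U ⋈[b=g] T))) → 1
  π[x](γ[x; MAX(b)→h](π[g,x,a,b,u]((U ⋈[b=g] T)))) → 1

E1 and E2 produce the same multiset:
x
s

yes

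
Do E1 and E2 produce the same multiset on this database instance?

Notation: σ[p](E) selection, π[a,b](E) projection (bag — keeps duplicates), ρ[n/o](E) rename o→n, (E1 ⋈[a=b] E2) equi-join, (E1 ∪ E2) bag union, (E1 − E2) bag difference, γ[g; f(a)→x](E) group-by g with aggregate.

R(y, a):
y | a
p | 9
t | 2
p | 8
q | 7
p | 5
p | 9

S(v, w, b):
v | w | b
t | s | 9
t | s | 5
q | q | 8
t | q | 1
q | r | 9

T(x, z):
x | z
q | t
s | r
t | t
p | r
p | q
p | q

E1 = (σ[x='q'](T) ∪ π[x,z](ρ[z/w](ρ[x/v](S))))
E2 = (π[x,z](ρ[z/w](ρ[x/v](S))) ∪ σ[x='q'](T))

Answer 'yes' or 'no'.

E1 subexpression sizes:
  T → 6
  σ[x='q'](T) → 1
  S → 5
  ρ[x/v](S) → 5
  ρ[z/w](ρ[x/v](S)) → 5
  π[x,z](ρ[z/w](ρ[x/v](S))) → 5
  (σ[x='q'](T) ∪ π[x,z](ρ[z/w](ρ[x/v](S)))) → 6
E2 subexpression sizes:
  S → 5
  ρ[x/v](S) → 5
  ρ[z/w](ρ[x/v](S)) → 5
  π[x,z](ρ[z/w](ρ[x/v](S))) → 5
  T → 6
  σ[x='q'](T) → 1
  (π[x,z](ρ[z/w](ρ[x/v](S))) ∪ σ[x='q'](T)) → 6

E1 and E2 produce the same multiset:
x | z
q | q
q | r
q | t
t | q
t | s
t | s

yes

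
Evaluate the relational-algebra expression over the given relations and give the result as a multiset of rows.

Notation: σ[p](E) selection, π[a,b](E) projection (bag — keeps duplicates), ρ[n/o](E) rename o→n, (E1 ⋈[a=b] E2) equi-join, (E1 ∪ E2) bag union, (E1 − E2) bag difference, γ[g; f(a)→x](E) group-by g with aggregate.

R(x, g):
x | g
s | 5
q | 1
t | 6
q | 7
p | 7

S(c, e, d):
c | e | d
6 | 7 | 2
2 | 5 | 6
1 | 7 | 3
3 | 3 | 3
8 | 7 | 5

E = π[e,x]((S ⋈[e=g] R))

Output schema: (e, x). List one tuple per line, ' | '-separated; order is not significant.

Row counts bottom-up:
  S → 5
  R → 5
  (S ⋈[e=g] R) → 7
  π[e,x]((S ⋈[e=g] R)) → 7

== RESULT ==
e | x
5 | s
7 | p
7 | p
7 | p
7 | q
7 | q
7 | q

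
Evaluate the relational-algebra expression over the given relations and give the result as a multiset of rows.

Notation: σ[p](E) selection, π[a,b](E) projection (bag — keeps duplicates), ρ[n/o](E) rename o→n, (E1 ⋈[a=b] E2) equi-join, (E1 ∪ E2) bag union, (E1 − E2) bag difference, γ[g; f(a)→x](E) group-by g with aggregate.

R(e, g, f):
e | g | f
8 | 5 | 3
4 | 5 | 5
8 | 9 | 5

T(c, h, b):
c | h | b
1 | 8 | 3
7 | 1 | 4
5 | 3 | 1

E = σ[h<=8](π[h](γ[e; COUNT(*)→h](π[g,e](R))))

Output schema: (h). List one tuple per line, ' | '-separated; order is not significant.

Per-node cardinality:
  R → 3
  π[g,e](R) → 3
  γ[e; COUNT(*)→h](π[g,e](R)) → 2
  π[h](γ[e; COUNT(*)→h](π[g,e](R))) → 2
  σ[h<=8](π[h](γ[e; COUNT(*)→h](π[g,e](R)))) → 2

== RESULT ==
h
1
2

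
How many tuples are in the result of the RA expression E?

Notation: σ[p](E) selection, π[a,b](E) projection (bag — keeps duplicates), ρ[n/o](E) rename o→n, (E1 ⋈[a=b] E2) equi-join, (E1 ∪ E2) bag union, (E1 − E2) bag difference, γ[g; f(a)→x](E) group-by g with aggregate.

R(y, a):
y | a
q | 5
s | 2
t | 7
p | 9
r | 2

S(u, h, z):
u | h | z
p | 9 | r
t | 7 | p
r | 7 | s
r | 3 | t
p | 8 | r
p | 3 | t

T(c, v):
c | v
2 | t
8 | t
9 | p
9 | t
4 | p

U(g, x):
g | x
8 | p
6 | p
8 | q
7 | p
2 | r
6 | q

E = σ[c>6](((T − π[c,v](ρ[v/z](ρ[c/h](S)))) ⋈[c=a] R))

Stepwise |·|:
  T → 5
  S → 6
  ρ[c/h](S) → 6
  ρ[v/z](ρ[c/h](S)) → 6
  π[c,v](ρ[v/z](ρ[c/h](S))) → 6
  (T − π[c,v](ρ[v/z](ρ[c/h](S)))) → 5
  R → 5
  ((T − π[c,v](ρ[v/z](ρ[c/h](S)))) ⋈[c=a] R) → 4
  σ[c>6](((T − π[c,v](ρ[v/z](ρ[c/h](S)))) ⋈[c=a] R)) → 2

|E| = 2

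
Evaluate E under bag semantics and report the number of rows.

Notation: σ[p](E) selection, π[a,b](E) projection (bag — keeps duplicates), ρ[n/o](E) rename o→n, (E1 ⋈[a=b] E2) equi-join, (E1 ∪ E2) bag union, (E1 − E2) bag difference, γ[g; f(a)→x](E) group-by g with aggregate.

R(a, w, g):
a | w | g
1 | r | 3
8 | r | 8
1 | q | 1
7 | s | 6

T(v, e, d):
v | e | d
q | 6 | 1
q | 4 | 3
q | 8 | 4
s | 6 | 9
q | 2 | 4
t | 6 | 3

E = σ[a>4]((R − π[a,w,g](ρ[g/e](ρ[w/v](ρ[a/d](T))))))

Row counts bottom-up:
  R → 4
  T → 6
  ρ[a/d](T) → 6
  ρ[w/v](ρ[a/d](T)) → 6
  ρ[g/e](ρ[w/v](ρ[a/d](T))) → 6
  π[a,w,g](ρ[g/e](ρ[w/v](ρ[a/d](T)))) → 6
  (R − π[a,w,g](ρ[g/e](ρ[w/v](ρ[a/d](T))))) → 4
  σ[a>4]((R − π[a,w,g](ρ[g/e](ρ[w/v](ρ[a/d](T)))))) → 2

|E| = 2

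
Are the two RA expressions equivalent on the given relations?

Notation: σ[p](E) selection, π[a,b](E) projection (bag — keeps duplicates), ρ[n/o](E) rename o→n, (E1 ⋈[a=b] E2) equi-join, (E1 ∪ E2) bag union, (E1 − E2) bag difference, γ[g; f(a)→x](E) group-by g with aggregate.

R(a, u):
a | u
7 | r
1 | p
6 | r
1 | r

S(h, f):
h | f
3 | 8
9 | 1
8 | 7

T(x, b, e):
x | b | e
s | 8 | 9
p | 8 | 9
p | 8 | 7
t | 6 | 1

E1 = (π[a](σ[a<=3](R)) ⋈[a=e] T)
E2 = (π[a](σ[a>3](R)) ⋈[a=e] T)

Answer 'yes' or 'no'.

E1 row counts bottom-up:
  R → 4
  σ[a<=3](R) → 2
  π[a](σ[a<=3](R)) → 2
  T → 4
  (π[a](σ[a<=3](R)) ⋈[a=e] T) → 2
E2 row counts bottom-up:
  R → 4
  σ[a>3](R) → 2
  π[a](σ[a>3](R)) → 2
  T → 4
  (π[a](σ[a>3](R)) ⋈[a=e] T) → 1

E1 result:
a | x | b | e
1 | t | 6 | 1
1 | t | 6 | 1
E2 result:
a | x | b | e
7 | p | 8 | 7
Witness: (1, 't', 6, 1) appears 2× in E1 but 0× in E2.

no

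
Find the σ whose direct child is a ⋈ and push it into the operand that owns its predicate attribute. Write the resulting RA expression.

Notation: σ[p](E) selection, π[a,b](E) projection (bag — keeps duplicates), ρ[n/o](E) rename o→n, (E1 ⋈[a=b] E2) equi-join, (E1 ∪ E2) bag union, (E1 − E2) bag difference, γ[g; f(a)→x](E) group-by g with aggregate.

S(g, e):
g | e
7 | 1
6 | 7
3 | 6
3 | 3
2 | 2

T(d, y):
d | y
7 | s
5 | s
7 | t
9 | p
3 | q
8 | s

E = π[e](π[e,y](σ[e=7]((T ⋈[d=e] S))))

σ filters on e, owned by the right side.
E' = π[e](π[e,y]((T ⋈[d=e] σ[e=7](S))))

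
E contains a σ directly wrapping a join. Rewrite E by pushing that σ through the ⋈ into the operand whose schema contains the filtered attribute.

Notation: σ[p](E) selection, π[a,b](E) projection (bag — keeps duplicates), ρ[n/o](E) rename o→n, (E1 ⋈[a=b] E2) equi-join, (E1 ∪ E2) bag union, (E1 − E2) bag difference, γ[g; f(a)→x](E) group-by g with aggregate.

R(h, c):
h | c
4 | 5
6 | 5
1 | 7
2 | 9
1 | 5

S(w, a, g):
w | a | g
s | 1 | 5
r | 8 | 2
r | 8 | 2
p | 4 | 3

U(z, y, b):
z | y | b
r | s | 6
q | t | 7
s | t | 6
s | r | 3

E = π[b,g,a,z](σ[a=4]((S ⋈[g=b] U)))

σ filters on a, owned by the left side.
E' = π[b,g,a,z]((σ[a=4](S) ⋈[g=b] U))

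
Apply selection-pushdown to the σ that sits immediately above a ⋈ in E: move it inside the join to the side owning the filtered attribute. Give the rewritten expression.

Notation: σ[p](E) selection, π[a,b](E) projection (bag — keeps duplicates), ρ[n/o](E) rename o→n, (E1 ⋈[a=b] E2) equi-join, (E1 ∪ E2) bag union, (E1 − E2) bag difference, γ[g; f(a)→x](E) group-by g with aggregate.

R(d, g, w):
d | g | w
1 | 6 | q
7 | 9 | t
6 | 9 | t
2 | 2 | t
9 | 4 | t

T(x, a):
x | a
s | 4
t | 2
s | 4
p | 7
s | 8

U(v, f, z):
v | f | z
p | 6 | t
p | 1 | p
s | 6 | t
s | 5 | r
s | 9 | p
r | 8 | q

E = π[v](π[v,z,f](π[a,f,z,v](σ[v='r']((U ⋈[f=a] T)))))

σ filters on v, owned by the left side.
E' = π[v](π[v,z,f](π[a,f,z,v]((σ[v='r'](U) ⋈[f=a] T))))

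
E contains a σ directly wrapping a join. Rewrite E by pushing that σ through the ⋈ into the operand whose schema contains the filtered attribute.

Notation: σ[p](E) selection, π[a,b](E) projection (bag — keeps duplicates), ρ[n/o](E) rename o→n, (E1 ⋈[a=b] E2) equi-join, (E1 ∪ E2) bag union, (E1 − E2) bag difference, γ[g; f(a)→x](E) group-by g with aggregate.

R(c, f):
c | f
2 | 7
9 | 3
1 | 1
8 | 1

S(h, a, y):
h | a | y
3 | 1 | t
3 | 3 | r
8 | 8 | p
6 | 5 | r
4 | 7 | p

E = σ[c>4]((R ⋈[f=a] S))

σ filters on c, owned by the left side.
E' = (σ[c>4](R) ⋈[f=a] S)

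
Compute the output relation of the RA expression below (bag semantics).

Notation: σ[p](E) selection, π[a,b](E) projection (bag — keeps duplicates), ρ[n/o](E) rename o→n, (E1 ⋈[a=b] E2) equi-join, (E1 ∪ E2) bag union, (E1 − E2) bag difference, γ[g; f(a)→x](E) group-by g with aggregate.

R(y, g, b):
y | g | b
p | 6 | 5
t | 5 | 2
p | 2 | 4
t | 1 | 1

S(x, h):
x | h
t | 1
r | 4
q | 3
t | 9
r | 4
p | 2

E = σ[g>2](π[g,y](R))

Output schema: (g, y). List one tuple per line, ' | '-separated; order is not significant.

Subexpression sizes:
  R → 4
  π[g,y](R) → 4
  σ[g>2](π[g,y](R)) → 2

== RESULT ==
g | y
5 | t
6 | p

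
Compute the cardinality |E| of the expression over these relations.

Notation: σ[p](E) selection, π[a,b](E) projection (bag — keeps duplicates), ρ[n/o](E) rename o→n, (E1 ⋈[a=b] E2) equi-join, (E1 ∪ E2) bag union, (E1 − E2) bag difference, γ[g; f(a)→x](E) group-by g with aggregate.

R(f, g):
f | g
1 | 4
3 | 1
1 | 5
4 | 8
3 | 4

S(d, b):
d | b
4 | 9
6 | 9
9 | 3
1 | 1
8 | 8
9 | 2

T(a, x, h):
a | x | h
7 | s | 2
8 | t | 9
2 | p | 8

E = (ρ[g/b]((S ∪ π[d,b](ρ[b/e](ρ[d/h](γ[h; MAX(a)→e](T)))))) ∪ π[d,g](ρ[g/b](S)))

Subexpression sizes:
  S → 6
  T → 3
  γ[h; MAX(a)→e](T) → 3
  ρ[d/h](γ[h; MAX(a)→e](T)) → 3
  ρ[b/e](ρ[d/h](γ[h; MAX(a)→e](T))) → 3
  π[d,b](ρ[b/e](ρ[d/h](γ[h; MAX(a)→e](T)))) → 3
  (S ∪ π[d,b](ρ[b/e](ρ[d/h](γ[h; MAX(a)→e](T))))) → 9
  ρ[g/b]((S ∪ π[d,b](ρ[b/e](ρ[d/h](γ[h; MAX(a)→e](T)))))) → 9
  S → 6
  ρ[g/b](S) → 6
  π[d,g](ρ[g/b](S)) → 6
  (ρ[g/b]((S ∪ π[d,b](ρ[b/e](ρ[d/h](γ[h; MAX(a)→e](T)))))) ∪ π[d,g](ρ[g/b](S))) → 15

|E| = 15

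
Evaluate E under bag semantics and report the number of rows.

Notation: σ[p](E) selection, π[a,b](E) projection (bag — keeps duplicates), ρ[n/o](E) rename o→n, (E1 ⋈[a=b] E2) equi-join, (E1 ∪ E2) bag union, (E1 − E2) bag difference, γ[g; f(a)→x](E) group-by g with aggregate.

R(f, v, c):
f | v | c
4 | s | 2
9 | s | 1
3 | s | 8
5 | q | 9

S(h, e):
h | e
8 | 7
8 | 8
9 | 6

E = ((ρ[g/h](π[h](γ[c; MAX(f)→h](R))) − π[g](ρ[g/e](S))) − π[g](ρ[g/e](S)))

Subexpression sizes:
  R → 4
  γ[c; MAX(f)→h](R) → 4
  π[h](γ[c; MAX(f)→h](R)) → 4
  ρ[g/h](π[h](γ[c; MAX(f)→h](R))) → 4
  S → 3
  ρ[g/e](S) → 3
  π[g](ρ[g/e](S)) → 3
  (ρ[g/h](π[h](γ[c; MAX(f)→h](R))) − π[g](ρ[g/e](S))) → 4
  S → 3
  ρ[g/e](S) → 3
  π[g](ρ[g/e](S)) → 3
  ((ρ[g/h](π[h](γ[c; MAX(f)→h](R))) − π[g](ρ[g/e](S))) − π[g](ρ[g/e](S))) → 4

|E| = 4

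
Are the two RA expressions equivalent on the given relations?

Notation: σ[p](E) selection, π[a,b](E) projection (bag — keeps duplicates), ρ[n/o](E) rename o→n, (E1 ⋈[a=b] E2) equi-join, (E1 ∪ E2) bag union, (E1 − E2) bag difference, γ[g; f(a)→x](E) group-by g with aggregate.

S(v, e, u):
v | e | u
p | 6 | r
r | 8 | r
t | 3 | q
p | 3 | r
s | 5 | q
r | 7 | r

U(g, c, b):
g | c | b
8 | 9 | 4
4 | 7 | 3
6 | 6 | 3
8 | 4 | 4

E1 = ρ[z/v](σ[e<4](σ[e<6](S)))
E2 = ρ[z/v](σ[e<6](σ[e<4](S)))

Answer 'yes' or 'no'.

E1 subexpression sizes:
  S → 6
  σ[e<6](S) → 3
  σ[e<4](σ[e<6](S)) → 2
  ρ[z/v](σ[e<4](σ[e<6](S))) → 2
E2 subexpression sizes:
  S → 6
  σ[e<4](S) → 2
  σ[e<6](σ[e<4](S)) → 2
  ρ[z/v](σ[e<6](σ[e<4](S))) → 2

E1 and E2 produce the same multiset:
z | e | u
p | 3 | r
t | 3 | q

yes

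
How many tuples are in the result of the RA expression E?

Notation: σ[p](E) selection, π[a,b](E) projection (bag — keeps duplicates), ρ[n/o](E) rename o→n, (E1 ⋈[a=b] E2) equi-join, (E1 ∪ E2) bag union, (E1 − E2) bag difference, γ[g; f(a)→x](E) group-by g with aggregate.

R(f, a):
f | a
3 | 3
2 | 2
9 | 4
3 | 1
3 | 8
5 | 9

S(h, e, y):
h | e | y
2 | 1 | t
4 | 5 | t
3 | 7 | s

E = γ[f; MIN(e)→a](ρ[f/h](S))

Per-node cardinality:
  S → 3
  ρ[f/h](S) → 3
  γ[f; MIN(e)→a](ρ[f/h](S)) → 3

|E| = 3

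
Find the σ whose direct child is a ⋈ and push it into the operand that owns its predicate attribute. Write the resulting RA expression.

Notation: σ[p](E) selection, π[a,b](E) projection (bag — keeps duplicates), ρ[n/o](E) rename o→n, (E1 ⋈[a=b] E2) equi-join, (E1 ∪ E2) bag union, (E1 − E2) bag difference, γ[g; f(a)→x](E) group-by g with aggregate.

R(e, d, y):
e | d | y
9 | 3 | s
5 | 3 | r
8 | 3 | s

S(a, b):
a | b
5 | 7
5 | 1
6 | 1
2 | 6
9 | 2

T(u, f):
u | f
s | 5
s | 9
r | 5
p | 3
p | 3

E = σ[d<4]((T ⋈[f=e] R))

σ filters on d, owned by the right side.
E' = (T ⋈[f=e] σ[d<4](R))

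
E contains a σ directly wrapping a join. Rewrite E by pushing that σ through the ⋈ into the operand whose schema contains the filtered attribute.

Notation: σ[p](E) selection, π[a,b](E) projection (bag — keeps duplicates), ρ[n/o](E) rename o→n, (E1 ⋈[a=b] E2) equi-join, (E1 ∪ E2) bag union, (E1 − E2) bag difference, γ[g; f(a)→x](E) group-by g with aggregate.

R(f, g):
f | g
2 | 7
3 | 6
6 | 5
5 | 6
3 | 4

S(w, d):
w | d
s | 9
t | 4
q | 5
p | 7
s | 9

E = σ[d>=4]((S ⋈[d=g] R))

σ filters on d, owned by the left side.
E' = (σ[d>=4](S) ⋈[d=g] R)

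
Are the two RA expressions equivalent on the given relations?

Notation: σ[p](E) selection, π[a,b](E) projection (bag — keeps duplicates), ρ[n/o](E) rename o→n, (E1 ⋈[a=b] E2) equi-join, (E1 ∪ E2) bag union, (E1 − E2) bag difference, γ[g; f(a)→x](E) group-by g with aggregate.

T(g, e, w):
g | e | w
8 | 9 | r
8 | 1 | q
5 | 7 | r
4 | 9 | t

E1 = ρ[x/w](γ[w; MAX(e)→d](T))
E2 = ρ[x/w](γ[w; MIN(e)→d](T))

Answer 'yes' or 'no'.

E1 row counts bottom-up:
  T → 4
  γ[w; MAX(e)→d](T) → 3
  ρ[x/w](γ[w; MAX(e)→d](T)) → 3
E2 row counts bottom-up:
  T → 4
  γ[w; MIN(e)→d](T) → 3
  ρ[x/w](γ[w; MIN(e)→d](T)) → 3

E1 result:
x | d
q | 1
r | 9
t | 9
E2 result:
x | d
q | 1
r | 7
t | 9
Witness: ('r', 7) appears 0× in E1 but 1× in E2.

no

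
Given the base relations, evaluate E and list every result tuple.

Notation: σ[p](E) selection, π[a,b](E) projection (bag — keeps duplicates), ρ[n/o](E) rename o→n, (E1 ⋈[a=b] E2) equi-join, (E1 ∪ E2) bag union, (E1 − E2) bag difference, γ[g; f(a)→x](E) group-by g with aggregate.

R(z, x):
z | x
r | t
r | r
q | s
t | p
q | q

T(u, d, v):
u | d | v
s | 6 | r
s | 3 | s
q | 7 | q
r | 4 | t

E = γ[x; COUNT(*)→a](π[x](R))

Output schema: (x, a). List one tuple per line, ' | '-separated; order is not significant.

Stepwise |·|:
  R → 5
  π[x](R) → 5
  γ[x; COUNT(*)→a](π[x](R)) → 5

== RESULT ==
x | a
p | 1
q | 1
r | 1
s | 1
t | 1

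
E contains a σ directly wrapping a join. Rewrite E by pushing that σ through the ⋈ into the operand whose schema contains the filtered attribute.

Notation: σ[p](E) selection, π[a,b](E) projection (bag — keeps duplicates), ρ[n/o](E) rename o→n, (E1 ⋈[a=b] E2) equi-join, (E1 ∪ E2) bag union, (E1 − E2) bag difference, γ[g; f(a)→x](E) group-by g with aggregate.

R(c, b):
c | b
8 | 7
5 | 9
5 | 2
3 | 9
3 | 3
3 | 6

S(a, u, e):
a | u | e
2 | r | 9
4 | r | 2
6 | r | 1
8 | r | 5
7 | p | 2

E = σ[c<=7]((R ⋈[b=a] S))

σ filters on c, owned by the left side.
E' = (σ[c<=7](R) ⋈[b=a] S)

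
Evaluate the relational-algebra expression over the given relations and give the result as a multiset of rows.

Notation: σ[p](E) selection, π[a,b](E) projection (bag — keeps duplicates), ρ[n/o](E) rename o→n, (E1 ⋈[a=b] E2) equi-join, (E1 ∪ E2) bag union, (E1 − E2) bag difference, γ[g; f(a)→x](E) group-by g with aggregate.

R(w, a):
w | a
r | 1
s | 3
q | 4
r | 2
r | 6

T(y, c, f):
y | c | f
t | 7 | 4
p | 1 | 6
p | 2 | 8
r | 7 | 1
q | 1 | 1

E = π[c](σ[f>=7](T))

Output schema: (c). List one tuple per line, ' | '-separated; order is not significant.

Per-node cardinality:
  T → 5
  σ[f>=7](T) → 1
  π[c](σ[f>=7](T)) → 1

== RESULT ==
c
2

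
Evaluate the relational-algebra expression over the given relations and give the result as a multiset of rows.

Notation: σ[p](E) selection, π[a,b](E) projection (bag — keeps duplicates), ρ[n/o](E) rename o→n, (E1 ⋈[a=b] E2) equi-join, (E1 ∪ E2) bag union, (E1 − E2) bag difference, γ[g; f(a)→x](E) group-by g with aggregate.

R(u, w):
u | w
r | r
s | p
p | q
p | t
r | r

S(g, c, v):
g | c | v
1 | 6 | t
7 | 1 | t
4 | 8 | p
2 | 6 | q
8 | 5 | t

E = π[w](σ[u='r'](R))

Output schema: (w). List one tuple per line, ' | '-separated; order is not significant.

Per-node cardinality:
  R → 5
  σ[u='r'](R) → 2
  π[w](σ[u='r'](R)) → 2

== RESULT ==
w
r
r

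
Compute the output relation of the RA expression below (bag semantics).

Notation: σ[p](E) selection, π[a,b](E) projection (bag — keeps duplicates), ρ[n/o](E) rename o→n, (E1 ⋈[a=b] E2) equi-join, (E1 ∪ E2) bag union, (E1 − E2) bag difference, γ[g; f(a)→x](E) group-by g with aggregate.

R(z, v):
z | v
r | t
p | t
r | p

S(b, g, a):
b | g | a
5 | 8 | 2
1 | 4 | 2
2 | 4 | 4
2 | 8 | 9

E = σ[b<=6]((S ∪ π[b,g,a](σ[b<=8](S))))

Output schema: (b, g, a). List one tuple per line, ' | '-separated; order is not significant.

Row counts bottom-up:
  S → 4
  S → 4
  σ[b<=8](S) → 4
  π[b,g,a](σ[b<=8](S)) → 4
  (S ∪ π[b,g,a](σ[b<=8](S))) → 8
  σ[b<=6]((S ∪ π[b,g,a](σ[b<=8](S)))) → 8

== RESULT ==
b | g | a
1 | 4 | 2
1 | 4 | 2
2 | 4 | 4
2 | 4 | 4
2 | 8 | 9
2 | 8 | 9
5 | 8 | 2
5 | 8 | 2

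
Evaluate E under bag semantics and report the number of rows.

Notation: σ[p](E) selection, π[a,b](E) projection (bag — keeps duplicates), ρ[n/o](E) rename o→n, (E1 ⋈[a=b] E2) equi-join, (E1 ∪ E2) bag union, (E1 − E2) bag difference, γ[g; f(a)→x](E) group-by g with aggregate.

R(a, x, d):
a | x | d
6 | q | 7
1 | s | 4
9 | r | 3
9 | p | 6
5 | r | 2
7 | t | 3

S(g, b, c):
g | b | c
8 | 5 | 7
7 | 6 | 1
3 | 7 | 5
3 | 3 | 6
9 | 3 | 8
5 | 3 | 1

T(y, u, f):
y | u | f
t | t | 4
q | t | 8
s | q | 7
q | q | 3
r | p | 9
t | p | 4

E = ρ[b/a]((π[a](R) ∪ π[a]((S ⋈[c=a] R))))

Subexpression sizes:
  R → 6
  π[a](R) → 6
  S → 6
  R → 6
  (S ⋈[c=a] R) → 5
  π[a]((S ⋈[c=a] R)) → 5
  (π[a](R) ∪ π[a]((S ⋈[c=a] R))) → 11
  ρ[b/a]((π[a](R) ∪ π[a]((S ⋈[c=a] R)))) → 11

|E| = 11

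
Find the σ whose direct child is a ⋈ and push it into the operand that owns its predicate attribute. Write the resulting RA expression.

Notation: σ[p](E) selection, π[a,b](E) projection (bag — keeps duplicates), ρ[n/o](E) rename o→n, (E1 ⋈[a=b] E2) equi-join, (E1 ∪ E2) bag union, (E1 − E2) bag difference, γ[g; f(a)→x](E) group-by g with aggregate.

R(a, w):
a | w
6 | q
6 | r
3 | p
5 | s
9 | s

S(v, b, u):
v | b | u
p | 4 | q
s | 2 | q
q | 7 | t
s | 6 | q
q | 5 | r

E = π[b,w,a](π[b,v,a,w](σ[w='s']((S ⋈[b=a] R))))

σ filters on w, owned by the right side.
E' = π[b,w,a](π[b,v,a,w]((S ⋈[b=a] σ[w='s'](R))))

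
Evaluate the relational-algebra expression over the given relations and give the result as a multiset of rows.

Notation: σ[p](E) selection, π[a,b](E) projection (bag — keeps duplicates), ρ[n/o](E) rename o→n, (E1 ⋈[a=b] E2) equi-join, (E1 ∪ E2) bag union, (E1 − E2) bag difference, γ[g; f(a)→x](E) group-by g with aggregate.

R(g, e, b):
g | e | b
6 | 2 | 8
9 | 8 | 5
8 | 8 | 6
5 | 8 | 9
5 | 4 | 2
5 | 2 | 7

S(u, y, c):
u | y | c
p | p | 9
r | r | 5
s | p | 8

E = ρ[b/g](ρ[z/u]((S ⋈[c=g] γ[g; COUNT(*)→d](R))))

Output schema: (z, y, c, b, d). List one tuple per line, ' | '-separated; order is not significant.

Row counts bottom-up:
  S → 3
  R → 6
  γ[g; COUNT(*)→d](R) → 4
  (S ⋈[c=g] γ[g; COUNT(*)→d](R)) → 3
  ρ[z/u]((S ⋈[c=g] γ[g; COUNT(*)→d](R))) → 3
  ρ[b/g](ρ[z/u]((S ⋈[c=g] γ[g; COUNT(*)→d](R)))) → 3

== RESULT ==
z | y | c | b | d
p | p | 9 | 9 | 1
r | r | 5 | 5 | 3
s | p | 8 | 8 | 1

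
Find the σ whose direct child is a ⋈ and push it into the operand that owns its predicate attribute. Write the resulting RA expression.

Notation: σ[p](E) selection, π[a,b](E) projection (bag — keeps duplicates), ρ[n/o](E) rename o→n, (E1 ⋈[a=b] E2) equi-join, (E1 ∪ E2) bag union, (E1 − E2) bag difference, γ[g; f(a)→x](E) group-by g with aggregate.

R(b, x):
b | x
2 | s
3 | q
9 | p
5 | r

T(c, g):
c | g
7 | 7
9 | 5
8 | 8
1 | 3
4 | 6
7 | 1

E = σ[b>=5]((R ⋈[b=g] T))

σ filters on b, owned by the left side.
E' = (σ[b>=5](R) ⋈[b=g] T)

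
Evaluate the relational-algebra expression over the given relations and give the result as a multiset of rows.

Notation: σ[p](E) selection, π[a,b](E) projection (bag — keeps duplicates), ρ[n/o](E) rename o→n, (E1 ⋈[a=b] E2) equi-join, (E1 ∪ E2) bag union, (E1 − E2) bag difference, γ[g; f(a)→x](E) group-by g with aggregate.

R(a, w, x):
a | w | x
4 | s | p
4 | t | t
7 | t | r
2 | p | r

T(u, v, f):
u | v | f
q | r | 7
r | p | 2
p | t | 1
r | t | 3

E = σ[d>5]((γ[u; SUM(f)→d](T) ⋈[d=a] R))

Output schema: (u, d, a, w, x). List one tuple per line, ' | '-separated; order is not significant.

Subexpression sizes:
  T → 4
  γ[u; SUM(f)→d](T) → 3
  R → 4
  (γ[u; SUM(f)→d](T) ⋈[d=a] R) → 1
  σ[d>5]((γ[u; SUM(f)→d](T) ⋈[d=a] R)) → 1

== RESULT ==
u | d | a | w | x
q | 7 | 7 | t | r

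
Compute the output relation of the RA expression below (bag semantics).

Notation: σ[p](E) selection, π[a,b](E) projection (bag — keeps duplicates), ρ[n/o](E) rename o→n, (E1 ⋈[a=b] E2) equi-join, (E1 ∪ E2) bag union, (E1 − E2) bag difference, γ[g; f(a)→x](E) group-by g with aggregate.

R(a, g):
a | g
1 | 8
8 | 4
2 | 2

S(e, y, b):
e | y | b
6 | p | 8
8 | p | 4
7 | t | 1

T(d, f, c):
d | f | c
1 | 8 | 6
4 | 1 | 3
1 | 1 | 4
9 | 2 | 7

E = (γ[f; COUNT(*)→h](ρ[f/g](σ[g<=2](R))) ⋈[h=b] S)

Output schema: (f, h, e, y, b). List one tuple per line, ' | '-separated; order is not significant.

Stepwise |·|:
  R → 3
  σ[g<=2](R) → 1
  ρ[f/g](σ[g<=2](R)) → 1
  γ[f; COUNT(*)→h](ρ[f/g](σ[g<=2](R))) → 1
  S → 3
  (γ[f; COUNT(*)→h](ρ[f/g](σ[g<=2](R))) ⋈[h=b] S) → 1

== RESULT ==
f | h | e | y | b
2 | 1 | 7 | t | 1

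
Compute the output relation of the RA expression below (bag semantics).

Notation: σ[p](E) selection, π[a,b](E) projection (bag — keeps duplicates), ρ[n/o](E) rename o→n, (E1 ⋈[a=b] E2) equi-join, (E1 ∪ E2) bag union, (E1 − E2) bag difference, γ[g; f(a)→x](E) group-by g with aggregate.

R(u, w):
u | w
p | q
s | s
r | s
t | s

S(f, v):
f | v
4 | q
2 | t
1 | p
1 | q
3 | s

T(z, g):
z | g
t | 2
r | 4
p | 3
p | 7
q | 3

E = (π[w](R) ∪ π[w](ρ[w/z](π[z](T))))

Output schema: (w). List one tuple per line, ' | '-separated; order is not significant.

Row counts bottom-up:
  R → 4
  π[w](R) → 4
  T → 5
  π[z](T) → 5
  ρ[w/z](π[z](T)) → 5
  π[w](ρ[w/z](π[z](T))) → 5
  (π[w](R) ∪ π[w](ρ[w/z](π[z](T)))) → 9

== RESULT ==
w
p
p
q
q
r
s
s
s
t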